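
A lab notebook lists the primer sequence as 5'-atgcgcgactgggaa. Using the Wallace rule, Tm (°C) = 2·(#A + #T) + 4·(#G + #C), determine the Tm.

48°C

Counting bases: G=6, C=3, T=2, A=4
So N_AT = 6 and N_GC = 9.
Tm = 2×6 + 4×9 = 48°C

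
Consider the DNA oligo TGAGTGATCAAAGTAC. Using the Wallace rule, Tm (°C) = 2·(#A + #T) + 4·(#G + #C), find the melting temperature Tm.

44°C

Counting bases: A=6, T=4, G=4, C=2
So N_AT = 10 and N_GC = 6.
Tm = 4·6 + 2·10 = 24 + 20 = 44°C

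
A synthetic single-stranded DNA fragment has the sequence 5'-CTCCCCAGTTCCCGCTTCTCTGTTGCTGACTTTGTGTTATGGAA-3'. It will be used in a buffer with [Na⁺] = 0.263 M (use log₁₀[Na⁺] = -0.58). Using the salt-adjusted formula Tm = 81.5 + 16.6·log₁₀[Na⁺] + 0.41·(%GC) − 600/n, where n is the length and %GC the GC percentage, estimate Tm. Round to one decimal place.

78.7°C

Length n = 44. Scanning the sequence gives C=13, T=17, A=5, G=9.
G+C = 22, so %GC = 22/44 × 100 = 50%
Salt term: 16.6 × (-0.58) = -9.628
GC term: 0.41 × 50 = 20.5; length term: −600/44 = −13.636
Tm = 81.5 + (-9.628) + 20.5 − 13.636 = 78.736 → 78.7°C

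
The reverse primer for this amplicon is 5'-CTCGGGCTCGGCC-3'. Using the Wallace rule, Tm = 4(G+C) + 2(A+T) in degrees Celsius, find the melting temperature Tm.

A=0, T=2, G=5, C=6
AT pairs contribute 2, GC pairs contribute 11.
Tm = 4·11 + 2·2 = 44 + 4 = 48°C

48°C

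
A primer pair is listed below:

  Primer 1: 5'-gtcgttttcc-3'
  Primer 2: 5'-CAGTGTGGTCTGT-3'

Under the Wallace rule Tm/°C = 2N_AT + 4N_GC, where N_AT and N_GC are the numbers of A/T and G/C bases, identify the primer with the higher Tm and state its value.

Primer 2, 40°C

Primer 1: A+T=5, G+C=5 → Tm = 2(5)+4(5) = 30°C
Primer 2: A+T=6, G+C=7 → Tm = 2(6)+4(7) = 40°C
30°C vs 40°C → primer 2 is higher.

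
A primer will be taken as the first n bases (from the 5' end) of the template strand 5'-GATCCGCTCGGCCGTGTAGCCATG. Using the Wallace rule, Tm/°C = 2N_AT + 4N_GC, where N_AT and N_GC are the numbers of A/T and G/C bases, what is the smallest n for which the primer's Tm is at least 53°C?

n = 16

First 15 bases: GATCCGCTCGGCCGT → Tm = 52°C (< 53°C)
First 16 bases: GATCCGCTCGGCCGTG → Tm = 56°C (≥ 53°C)
Each additional base adds 2°C (A/T) or 4°C (G/C), so Tm is non-decreasing in n; n = 16 is the first length to reach 53°C.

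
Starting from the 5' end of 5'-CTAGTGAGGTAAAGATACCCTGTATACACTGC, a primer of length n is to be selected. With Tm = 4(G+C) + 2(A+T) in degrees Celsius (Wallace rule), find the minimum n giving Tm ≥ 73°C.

n = 27

First 26 bases: CTAGTGAGGTAAAGATACCCTGTATA → Tm = 72°C (< 73°C)
First 27 bases: CTAGTGAGGTAAAGATACCCTGTATAC → Tm = 76°C (≥ 73°C)
Since every base adds ≥2°C, Tm only increases with n, so the threshold is first crossed at n = 27.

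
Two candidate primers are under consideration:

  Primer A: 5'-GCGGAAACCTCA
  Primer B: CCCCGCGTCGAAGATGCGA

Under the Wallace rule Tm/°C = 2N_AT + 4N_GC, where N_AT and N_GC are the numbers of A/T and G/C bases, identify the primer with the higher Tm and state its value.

Primer B, 64°C

Primer A: A+T=5, G+C=7 → Tm = 2(5)+4(7) = 38°C
Primer B: A+T=6, G+C=13 → Tm = 2(6)+4(13) = 64°C
38°C vs 64°C → primer B is higher.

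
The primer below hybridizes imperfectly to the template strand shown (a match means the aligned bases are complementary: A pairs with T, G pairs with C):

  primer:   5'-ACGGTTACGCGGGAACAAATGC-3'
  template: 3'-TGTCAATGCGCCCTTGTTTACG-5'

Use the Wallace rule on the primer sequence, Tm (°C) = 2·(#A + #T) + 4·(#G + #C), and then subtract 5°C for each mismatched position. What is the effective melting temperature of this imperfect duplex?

Primer base counts: A=7, T=3, G=7, C=5 → A+T=10, G+C=12
Perfect-match Tm = 2(10) + 4(12) = 20 + 48 = 68°C
Mismatches (positions where the bases are not complementary): 1 (at position 3)
Effective Tm = 68 − 1×5 = 68 − 5 = 63°C

63°C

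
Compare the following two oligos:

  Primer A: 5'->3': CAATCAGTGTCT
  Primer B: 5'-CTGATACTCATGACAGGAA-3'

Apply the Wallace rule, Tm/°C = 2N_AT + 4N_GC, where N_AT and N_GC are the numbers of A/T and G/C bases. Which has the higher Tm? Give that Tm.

Primer A: A+T=7, G+C=5 → Tm = 2(7)+4(5) = 34°C
Primer B: A+T=11, G+C=8 → Tm = 2(11)+4(8) = 54°C
34°C vs 54°C → primer B is higher.

Primer B, 54°C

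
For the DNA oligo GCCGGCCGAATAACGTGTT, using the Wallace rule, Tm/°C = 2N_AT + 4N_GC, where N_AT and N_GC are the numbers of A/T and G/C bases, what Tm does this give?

60°C

Base counts: T=4, A=4, G=6, C=5
A+T = 8, G+C = 11
Tm = 2×8 + 4×11 = 60°C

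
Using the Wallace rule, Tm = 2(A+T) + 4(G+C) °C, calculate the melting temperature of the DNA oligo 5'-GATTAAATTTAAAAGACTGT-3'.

Counting bases: A=9, G=3, T=7, C=1
AT pairs contribute 16, GC pairs contribute 4.
Tm = 2(16) + 4(4) = 32 + 16 = 48°C

48°C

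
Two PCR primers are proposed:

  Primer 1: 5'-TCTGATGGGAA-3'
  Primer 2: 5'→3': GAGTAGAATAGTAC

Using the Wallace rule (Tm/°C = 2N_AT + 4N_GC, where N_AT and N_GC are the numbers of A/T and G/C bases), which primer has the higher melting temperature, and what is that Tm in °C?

Primer 2, 38°C

Primer 1: A+T=6, G+C=5 → Tm = 2(6)+4(5) = 32°C
Primer 2: A+T=9, G+C=5 → Tm = 2(9)+4(5) = 38°C
32°C vs 38°C → primer 2 is higher.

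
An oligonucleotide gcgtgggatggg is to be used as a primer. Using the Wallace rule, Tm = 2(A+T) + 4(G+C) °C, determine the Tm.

A=1, T=2, G=8, C=1
AT pairs contribute 3, GC pairs contribute 9.
Tm = 4·9 + 2·3 = 36 + 6 = 42°C

42°C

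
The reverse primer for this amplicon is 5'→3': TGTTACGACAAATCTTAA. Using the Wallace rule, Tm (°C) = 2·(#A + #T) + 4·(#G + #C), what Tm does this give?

46°C

C=3, G=2, A=7, T=6
A+T = 13, G+C = 5
Tm = 2×13 + 4×5 = 46°C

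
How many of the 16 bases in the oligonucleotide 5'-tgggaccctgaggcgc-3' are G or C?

12

A=2, T=2, G=7, C=5
Total G or C: 7 + 5 = 12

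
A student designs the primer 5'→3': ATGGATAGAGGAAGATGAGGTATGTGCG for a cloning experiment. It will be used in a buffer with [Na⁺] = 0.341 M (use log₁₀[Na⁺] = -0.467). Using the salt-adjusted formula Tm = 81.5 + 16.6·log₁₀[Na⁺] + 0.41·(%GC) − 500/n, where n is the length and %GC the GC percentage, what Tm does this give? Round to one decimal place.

74.9°C

Length n = 28. Counting bases: C=1, G=12, A=9, T=6
G+C = 13, so %GC = 13/28 × 100 = 46.429%
Salt term: 16.6 × (-0.467) = -7.752
GC term: 0.41 × 46.429 = 19.036; length term: −500/28 = −17.857
Tm = 81.5 + (-7.752) + 19.036 − 17.857 = 74.927 → 74.9°C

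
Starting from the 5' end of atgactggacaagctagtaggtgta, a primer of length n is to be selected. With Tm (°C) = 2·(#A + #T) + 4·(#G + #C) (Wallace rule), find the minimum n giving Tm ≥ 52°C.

n = 18

First 17 bases: ATGACTGGACAAGCTAG → Tm = 50°C (< 52°C)
First 18 bases: ATGACTGGACAAGCTAGT → Tm = 52°C (≥ 52°C)
Each additional base adds 2°C (A/T) or 4°C (G/C), so Tm is non-decreasing in n; n = 18 is the first length to reach 52°C.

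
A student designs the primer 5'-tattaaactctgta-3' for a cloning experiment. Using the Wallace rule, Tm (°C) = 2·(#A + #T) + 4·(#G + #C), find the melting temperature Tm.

Base counts: C=2, A=5, T=6, G=1
So N_AT = 11 and N_GC = 3.
Tm = 2×11 + 4×3 = 34°C

34°C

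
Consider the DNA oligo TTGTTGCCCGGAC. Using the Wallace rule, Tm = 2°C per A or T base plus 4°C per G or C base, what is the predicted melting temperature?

42°C

Counting bases: T=4, A=1, G=4, C=4
AT pairs contribute 5, GC pairs contribute 8.
Tm = 4·8 + 2·5 = 32 + 10 = 42°C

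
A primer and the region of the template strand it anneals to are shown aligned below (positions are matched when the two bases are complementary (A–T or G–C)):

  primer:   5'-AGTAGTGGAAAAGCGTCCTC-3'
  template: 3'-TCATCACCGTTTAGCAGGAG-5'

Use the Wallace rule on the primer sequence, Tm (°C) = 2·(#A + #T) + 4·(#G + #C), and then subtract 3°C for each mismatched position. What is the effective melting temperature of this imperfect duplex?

54°C

Primer base counts: A=6, T=4, G=6, C=4 → A+T=10, G+C=10
Perfect-match Tm = 2(10) + 4(10) = 20 + 40 = 60°C
Mismatches (positions where the bases are not complementary): 2 (at positions 9, 13)
Effective Tm = 60 − 2×3 = 60 − 6 = 54°C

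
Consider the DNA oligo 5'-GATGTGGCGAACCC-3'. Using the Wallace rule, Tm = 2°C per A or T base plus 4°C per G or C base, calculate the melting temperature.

46°C

Counting bases: G=5, A=3, C=4, T=2
AT pairs contribute 5, GC pairs contribute 9.
Tm = 2×5 + 4×9 = 46°C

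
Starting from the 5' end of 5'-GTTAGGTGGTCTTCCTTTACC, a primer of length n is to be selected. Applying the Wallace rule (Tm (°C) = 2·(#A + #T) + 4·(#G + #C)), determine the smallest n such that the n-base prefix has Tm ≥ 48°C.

First 15 bases: GTTAGGTGGTCTTCC → Tm = 46°C (< 48°C)
First 16 bases: GTTAGGTGGTCTTCCT → Tm = 48°C (≥ 48°C)
Since every base adds ≥2°C, Tm only increases with n, so the threshold is first crossed at n = 16.

n = 16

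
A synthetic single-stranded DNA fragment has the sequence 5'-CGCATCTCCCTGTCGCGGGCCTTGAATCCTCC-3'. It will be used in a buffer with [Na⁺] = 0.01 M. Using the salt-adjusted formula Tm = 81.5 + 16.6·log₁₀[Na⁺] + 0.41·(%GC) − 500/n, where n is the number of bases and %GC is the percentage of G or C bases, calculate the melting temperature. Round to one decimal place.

Length n = 32. Base counts: C=14, G=7, T=8, A=3
G+C = 21, so %GC = 21/32 × 100 = 65.625%
Salt term: 16.6 × (-2) = -33.2
GC term: 0.41 × 65.625 = 26.906; length term: −500/32 = −15.625
Tm = 81.5 + (-33.2) + 26.906 − 15.625 = 59.581 → 59.6°C

59.6°C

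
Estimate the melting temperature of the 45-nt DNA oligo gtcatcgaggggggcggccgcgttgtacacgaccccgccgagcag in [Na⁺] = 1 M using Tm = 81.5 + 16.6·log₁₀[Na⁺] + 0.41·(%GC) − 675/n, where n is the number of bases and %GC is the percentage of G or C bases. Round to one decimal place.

96.6°C

Length n = 45. A=7, G=18, T=5, C=15
G+C = 33, so %GC = 33/45 × 100 = 73.333%
Salt term: 16.6 × (0) = 0
GC term: 0.41 × 73.333 = 30.067; length term: −675/45 = −15
Tm = 81.5 + (0) + 30.067 − 15 = 96.567 → 96.6°C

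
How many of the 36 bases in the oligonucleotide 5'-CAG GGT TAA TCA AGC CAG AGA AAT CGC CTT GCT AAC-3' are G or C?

17

Scanning the sequence gives T=7, G=8, C=9, A=12.
G+C = 8 + 9 = 17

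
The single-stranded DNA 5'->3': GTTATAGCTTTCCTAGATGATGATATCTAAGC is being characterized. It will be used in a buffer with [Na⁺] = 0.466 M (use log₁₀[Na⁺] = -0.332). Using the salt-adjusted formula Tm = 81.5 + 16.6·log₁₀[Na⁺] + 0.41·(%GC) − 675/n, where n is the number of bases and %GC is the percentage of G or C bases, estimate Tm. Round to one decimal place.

69.0°C

Length n = 32. Scanning the sequence gives A=9, G=6, T=12, C=5.
G+C = 11, so %GC = 11/32 × 100 = 34.375%
Salt term: 16.6 × (-0.332) = -5.511
GC term: 0.41 × 34.375 = 14.094; length term: −675/32 = −21.094
Tm = 81.5 + (-5.511) + 14.094 − 21.094 = 68.989 → 69.0°C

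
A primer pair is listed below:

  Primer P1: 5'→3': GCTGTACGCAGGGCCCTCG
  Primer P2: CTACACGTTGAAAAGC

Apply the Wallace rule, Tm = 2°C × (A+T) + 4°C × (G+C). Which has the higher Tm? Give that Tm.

Primer P1, 66°C

Primer P1: A+T=5, G+C=14 → Tm = 2(5)+4(14) = 66°C
Primer P2: A+T=9, G+C=7 → Tm = 2(9)+4(7) = 46°C
66°C vs 46°C → primer P1 is higher.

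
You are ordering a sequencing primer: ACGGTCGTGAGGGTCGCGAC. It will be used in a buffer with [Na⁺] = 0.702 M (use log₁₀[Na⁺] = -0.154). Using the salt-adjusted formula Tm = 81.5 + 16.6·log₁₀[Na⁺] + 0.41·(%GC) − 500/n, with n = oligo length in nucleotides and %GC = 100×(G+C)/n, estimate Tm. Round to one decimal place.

Length n = 20. Base counts: G=9, A=3, T=3, C=5
G+C = 14, so %GC = 14/20 × 100 = 70%
Salt term: 16.6 × (-0.154) = -2.556
GC term: 0.41 × 70 = 28.7; length term: −500/20 = −25
Tm = 81.5 + (-2.556) + 28.7 − 25 = 82.644 → 82.6°C

82.6°C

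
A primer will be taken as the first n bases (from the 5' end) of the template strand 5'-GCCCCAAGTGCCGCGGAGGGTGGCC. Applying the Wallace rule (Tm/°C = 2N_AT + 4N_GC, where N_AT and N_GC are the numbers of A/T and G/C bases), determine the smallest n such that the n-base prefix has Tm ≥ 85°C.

First 23 bases: GCCCCAAGTGCCGCGGAGGGTGG → Tm = 82°C (< 85°C)
First 24 bases: GCCCCAAGTGCCGCGGAGGGTGGC → Tm = 86°C (≥ 85°C)
Since every base adds ≥2°C, Tm only increases with n, so the threshold is first crossed at n = 24.

n = 24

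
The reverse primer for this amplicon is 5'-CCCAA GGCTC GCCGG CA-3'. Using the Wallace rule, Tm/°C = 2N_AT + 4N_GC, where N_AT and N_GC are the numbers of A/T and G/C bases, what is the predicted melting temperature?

60°C

Scanning the sequence gives A=3, G=5, C=8, T=1.
A+T = 4, G+C = 13
Tm = 4·13 + 2·4 = 52 + 8 = 60°C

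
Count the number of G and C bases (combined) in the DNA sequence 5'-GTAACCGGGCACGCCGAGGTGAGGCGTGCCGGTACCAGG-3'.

28

Counting bases: A=7, C=11, G=17, T=4
G+C = 17 + 11 = 28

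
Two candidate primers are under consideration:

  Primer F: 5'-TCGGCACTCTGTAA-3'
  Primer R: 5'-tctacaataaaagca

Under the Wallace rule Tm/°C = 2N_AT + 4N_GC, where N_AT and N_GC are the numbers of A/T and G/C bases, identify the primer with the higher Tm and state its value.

Primer F, 42°C

Primer F: A+T=7, G+C=7 → Tm = 2(7)+4(7) = 42°C
Primer R: A+T=11, G+C=4 → Tm = 2(11)+4(4) = 38°C
42°C vs 38°C → primer F is higher.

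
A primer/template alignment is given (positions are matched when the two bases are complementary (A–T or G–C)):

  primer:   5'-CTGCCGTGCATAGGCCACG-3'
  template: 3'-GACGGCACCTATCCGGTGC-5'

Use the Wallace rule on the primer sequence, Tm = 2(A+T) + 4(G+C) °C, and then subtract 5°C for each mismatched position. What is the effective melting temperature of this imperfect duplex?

Primer base counts: A=3, T=3, G=6, C=7 → A+T=6, G+C=13
Perfect-match Tm = 2(6) + 4(13) = 12 + 52 = 64°C
Mismatches (positions where the bases are not complementary): 1 (at position 9)
Effective Tm = 64 − 1×5 = 64 − 5 = 59°C

59°C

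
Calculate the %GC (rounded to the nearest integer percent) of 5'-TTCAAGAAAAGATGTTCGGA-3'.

35%

Scanning the sequence gives T=5, G=5, A=8, C=2.
G+C = 5 + 2 = 7 out of 20 bases
%GC = 7/20 × 100 = 35% ≈ 35%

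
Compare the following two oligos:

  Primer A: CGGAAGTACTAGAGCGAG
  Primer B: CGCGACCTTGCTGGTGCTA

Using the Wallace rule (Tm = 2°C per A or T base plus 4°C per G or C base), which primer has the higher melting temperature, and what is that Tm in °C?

Primer B, 62°C

Primer A: A+T=8, G+C=10 → Tm = 2(8)+4(10) = 56°C
Primer B: A+T=7, G+C=12 → Tm = 2(7)+4(12) = 62°C
56°C vs 62°C → primer B is higher.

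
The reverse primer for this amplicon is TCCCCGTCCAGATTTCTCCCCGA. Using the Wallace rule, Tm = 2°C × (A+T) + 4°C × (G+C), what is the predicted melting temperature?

Scanning the sequence gives C=11, T=6, A=3, G=3.
AT pairs contribute 9, GC pairs contribute 14.
Tm = 2(9) + 4(14) = 18 + 56 = 74°C

74°C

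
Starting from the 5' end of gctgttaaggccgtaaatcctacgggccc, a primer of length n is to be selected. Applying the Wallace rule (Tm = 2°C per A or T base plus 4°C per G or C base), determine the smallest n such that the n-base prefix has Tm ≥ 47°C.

First 15 bases: GCTGTTAAGGCCGTA → Tm = 46°C (< 47°C)
First 16 bases: GCTGTTAAGGCCGTAA → Tm = 48°C (≥ 47°C)
Since every base adds ≥2°C, Tm only increases with n, so the threshold is first crossed at n = 16.

n = 16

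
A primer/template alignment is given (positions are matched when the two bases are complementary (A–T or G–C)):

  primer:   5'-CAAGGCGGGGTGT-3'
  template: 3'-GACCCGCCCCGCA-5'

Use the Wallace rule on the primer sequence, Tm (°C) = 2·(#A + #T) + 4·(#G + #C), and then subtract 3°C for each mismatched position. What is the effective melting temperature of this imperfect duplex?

35°C

Primer base counts: A=2, T=2, G=7, C=2 → A+T=4, G+C=9
Perfect-match Tm = 2(4) + 4(9) = 8 + 36 = 44°C
Mismatches (positions where the bases are not complementary): 3 (at positions 2, 3, 11)
Effective Tm = 44 − 3×3 = 44 − 9 = 35°C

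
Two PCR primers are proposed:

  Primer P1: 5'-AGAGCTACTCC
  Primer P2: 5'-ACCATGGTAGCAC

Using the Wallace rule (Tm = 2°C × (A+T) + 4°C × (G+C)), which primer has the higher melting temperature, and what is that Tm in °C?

Primer P2, 40°C

Primer P1: A+T=5, G+C=6 → Tm = 2(5)+4(6) = 34°C
Primer P2: A+T=6, G+C=7 → Tm = 2(6)+4(7) = 40°C
34°C vs 40°C → primer P2 is higher.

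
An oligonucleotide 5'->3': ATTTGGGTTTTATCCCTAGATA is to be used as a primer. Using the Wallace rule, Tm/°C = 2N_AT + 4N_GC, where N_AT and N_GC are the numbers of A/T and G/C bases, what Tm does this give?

58°C

T=10, A=5, C=3, G=4
So N_AT = 15 and N_GC = 7.
Tm = 2×15 + 4×7 = 58°C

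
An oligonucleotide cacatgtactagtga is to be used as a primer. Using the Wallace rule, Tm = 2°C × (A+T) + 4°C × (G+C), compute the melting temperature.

Base counts: T=4, C=3, A=5, G=3
So N_AT = 9 and N_GC = 6.
Tm = 2(9) + 4(6) = 18 + 24 = 42°C

42°C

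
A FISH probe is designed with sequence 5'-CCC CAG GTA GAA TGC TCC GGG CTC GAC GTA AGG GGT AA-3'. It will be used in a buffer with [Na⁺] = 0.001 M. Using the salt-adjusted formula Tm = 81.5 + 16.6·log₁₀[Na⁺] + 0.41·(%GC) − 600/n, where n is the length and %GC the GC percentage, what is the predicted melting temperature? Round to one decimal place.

40.7°C

Length n = 38. Base counts: T=6, G=13, C=10, A=9
G+C = 23, so %GC = 23/38 × 100 = 60.526%
Salt term: 16.6 × (-3) = -49.8
GC term: 0.41 × 60.526 = 24.816; length term: −600/38 = −15.789
Tm = 81.5 + (-49.8) + 24.816 − 15.789 = 40.727 → 40.7°C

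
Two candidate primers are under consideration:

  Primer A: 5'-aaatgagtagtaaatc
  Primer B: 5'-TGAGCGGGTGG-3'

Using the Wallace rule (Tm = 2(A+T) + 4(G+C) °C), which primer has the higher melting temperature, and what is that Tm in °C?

Primer A, 40°C

Primer A: A+T=12, G+C=4 → Tm = 2(12)+4(4) = 40°C
Primer B: A+T=3, G+C=8 → Tm = 2(3)+4(8) = 38°C
40°C vs 38°C → primer A is higher.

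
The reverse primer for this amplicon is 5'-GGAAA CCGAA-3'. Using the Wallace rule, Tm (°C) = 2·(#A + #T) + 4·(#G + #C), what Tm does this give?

Scanning the sequence gives A=5, C=2, T=0, G=3.
AT pairs contribute 5, GC pairs contribute 5.
Tm = 4·5 + 2·5 = 20 + 10 = 30°C

30°C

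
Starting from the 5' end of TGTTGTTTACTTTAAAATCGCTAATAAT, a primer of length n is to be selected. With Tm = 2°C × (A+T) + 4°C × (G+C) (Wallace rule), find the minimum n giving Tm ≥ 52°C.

n = 21

First 20 bases: TGTTGTTTACTTTAAAATCG → Tm = 50°C (< 52°C)
First 21 bases: TGTTGTTTACTTTAAAATCGC → Tm = 54°C (≥ 52°C)
Since every base adds ≥2°C, Tm only increases with n, so the threshold is first crossed at n = 21.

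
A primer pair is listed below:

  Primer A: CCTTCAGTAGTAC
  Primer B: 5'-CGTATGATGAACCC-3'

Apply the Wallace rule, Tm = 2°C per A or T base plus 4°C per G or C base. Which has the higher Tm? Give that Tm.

Primer A: A+T=7, G+C=6 → Tm = 2(7)+4(6) = 38°C
Primer B: A+T=7, G+C=7 → Tm = 2(7)+4(7) = 42°C
38°C vs 42°C → primer B is higher.

Primer B, 42°C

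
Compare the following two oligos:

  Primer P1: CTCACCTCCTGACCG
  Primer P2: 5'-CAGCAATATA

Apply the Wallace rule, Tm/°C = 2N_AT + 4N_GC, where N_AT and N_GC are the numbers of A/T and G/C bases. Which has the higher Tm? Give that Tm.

Primer P1, 50°C

Primer P1: A+T=5, G+C=10 → Tm = 2(5)+4(10) = 50°C
Primer P2: A+T=7, G+C=3 → Tm = 2(7)+4(3) = 26°C
50°C vs 26°C → primer P1 is higher.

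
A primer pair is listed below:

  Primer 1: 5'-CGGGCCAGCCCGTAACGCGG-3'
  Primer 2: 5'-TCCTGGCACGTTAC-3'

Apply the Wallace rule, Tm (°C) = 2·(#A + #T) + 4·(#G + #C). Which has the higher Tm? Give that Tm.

Primer 1: A+T=4, G+C=16 → Tm = 2(4)+4(16) = 72°C
Primer 2: A+T=6, G+C=8 → Tm = 2(6)+4(8) = 44°C
72°C vs 44°C → primer 1 is higher.

Primer 1, 72°C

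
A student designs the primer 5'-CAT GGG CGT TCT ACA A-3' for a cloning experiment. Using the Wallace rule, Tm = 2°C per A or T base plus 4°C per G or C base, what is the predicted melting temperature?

Counting bases: G=4, A=4, C=4, T=4
A+T = 8, G+C = 8
Tm = 2(8) + 4(8) = 16 + 32 = 48°C

48°C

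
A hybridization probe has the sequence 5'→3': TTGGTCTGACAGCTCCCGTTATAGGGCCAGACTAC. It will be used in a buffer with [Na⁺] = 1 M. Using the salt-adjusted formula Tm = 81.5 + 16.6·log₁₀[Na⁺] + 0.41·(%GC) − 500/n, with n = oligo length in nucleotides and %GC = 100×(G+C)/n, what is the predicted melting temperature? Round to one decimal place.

Length n = 35. Counting bases: C=10, A=7, T=9, G=9
G+C = 19, so %GC = 19/35 × 100 = 54.286%
Salt term: 16.6 × (0) = 0
GC term: 0.41 × 54.286 = 22.257; length term: −500/35 = −14.286
Tm = 81.5 + (0) + 22.257 − 14.286 = 89.471 → 89.5°C

89.5°C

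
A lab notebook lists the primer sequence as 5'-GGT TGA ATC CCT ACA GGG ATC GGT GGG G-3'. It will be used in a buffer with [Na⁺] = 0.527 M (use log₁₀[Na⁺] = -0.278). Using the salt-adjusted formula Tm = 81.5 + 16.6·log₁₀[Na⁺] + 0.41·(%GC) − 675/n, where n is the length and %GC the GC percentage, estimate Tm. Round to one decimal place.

Length n = 28. Counting bases: A=5, C=5, G=12, T=6
G+C = 17, so %GC = 17/28 × 100 = 60.714%
Salt term: 16.6 × (-0.278) = -4.615
GC term: 0.41 × 60.714 = 24.893; length term: −675/28 = −24.107
Tm = 81.5 + (-4.615) + 24.893 − 24.107 = 77.671 → 77.7°C

77.7°C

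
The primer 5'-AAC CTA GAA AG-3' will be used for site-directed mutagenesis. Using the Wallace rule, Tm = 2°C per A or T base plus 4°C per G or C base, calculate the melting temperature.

30°C

Scanning the sequence gives C=2, T=1, G=2, A=6.
So N_AT = 7 and N_GC = 4.
Tm = 2×7 + 4×4 = 30°C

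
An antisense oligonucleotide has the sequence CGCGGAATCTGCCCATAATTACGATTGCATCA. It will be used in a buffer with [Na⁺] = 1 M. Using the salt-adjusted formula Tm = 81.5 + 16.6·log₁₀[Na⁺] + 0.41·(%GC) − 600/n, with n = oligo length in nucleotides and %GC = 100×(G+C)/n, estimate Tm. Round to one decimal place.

Length n = 32. Counting bases: T=8, C=9, A=9, G=6
G+C = 15, so %GC = 15/32 × 100 = 46.875%
Salt term: 16.6 × (0) = 0
GC term: 0.41 × 46.875 = 19.219; length term: −600/32 = −18.75
Tm = 81.5 + (0) + 19.219 − 18.75 = 81.969 → 82.0°C

82.0°C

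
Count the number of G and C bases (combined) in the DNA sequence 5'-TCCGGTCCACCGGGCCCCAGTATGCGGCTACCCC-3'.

25

Base counts: T=5, A=4, G=9, C=16
Total G or C: 9 + 16 = 25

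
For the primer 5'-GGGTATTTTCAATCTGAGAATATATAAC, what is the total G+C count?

8

Counting bases: C=3, G=5, T=10, A=10
Total G or C: 5 + 3 = 8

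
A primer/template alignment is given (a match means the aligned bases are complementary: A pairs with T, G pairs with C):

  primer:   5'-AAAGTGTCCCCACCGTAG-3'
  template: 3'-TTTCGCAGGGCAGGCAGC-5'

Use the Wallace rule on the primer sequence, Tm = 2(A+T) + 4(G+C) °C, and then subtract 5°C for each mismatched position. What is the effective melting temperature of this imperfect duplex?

36°C

Primer base counts: A=5, T=3, G=4, C=6 → A+T=8, G+C=10
Perfect-match Tm = 2(8) + 4(10) = 16 + 40 = 56°C
Mismatches (positions where the bases are not complementary): 4 (at positions 5, 11, 12, 17)
Effective Tm = 56 − 4×5 = 56 − 20 = 36°C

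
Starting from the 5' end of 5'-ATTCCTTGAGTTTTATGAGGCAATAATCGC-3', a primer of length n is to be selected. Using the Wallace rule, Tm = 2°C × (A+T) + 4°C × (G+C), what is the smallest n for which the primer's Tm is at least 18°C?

n = 7

First 6 bases: ATTCCT → Tm = 16°C (< 18°C)
First 7 bases: ATTCCTT → Tm = 18°C (≥ 18°C)
Since every base adds ≥2°C, Tm only increases with n, so the threshold is first crossed at n = 7.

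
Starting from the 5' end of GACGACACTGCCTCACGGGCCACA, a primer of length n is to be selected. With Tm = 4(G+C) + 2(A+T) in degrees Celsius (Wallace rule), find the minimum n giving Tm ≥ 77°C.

n = 23

First 22 bases: GACGACACTGCCTCACGGGCCA → Tm = 74°C (< 77°C)
First 23 bases: GACGACACTGCCTCACGGGCCAC → Tm = 78°C (≥ 77°C)
Each additional base adds 2°C (A/T) or 4°C (G/C), so Tm is non-decreasing in n; n = 23 is the first length to reach 77°C.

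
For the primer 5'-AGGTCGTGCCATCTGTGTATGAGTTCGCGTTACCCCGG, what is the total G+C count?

Base counts: T=11, A=5, C=10, G=12
G+C = 12 + 10 = 22

22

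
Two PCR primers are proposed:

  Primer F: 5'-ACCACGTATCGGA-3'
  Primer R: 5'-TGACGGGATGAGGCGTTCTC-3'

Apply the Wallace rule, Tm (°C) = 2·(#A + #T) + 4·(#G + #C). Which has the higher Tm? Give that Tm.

Primer F: A+T=6, G+C=7 → Tm = 2(6)+4(7) = 40°C
Primer R: A+T=8, G+C=12 → Tm = 2(8)+4(12) = 64°C
40°C vs 64°C → primer R is higher.

Primer R, 64°C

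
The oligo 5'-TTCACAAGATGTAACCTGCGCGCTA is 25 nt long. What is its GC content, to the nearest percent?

48%

Base counts: G=5, C=7, T=6, A=7
G+C = 5 + 7 = 12 out of 25 bases
%GC = 12/25 × 100 = 48% ≈ 48%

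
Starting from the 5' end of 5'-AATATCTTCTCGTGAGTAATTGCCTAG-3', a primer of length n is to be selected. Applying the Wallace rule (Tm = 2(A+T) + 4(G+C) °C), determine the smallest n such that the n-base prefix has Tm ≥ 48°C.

n = 18

First 17 bases: AATATCTTCTCGTGAGT → Tm = 46°C (< 48°C)
First 18 bases: AATATCTTCTCGTGAGTA → Tm = 48°C (≥ 48°C)
Each additional base adds 2°C (A/T) or 4°C (G/C), so Tm is non-decreasing in n; n = 18 is the first length to reach 48°C.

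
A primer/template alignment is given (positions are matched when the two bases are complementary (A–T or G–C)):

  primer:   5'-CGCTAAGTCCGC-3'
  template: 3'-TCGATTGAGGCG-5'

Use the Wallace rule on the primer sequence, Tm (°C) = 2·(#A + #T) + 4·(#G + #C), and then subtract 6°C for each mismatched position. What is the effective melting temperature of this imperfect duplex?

28°C

Primer base counts: A=2, T=2, G=3, C=5 → A+T=4, G+C=8
Perfect-match Tm = 2(4) + 4(8) = 8 + 32 = 40°C
Mismatches (positions where the bases are not complementary): 2 (at positions 1, 7)
Effective Tm = 40 − 2×6 = 40 − 12 = 28°C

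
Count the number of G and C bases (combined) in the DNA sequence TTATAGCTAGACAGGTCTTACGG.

10

C=4, G=6, A=6, T=7
Total G or C: 6 + 4 = 10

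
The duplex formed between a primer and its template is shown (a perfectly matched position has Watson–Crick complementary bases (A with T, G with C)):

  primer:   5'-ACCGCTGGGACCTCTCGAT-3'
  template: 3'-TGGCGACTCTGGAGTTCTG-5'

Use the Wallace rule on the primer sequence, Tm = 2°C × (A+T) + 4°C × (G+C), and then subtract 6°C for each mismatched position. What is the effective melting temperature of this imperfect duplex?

Primer base counts: A=3, T=4, G=5, C=7 → A+T=7, G+C=12
Perfect-match Tm = 2(7) + 4(12) = 14 + 48 = 62°C
Mismatches (positions where the bases are not complementary): 4 (at positions 8, 15, 16, 19)
Effective Tm = 62 − 4×6 = 62 − 24 = 38°C

38°C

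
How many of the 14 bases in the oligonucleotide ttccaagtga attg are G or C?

5

A=4, G=3, T=5, C=2
Total G or C: 3 + 2 = 5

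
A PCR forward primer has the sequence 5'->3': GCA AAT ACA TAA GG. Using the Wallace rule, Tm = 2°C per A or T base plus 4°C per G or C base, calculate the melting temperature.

38°C

A=7, G=3, C=2, T=2
AT pairs contribute 9, GC pairs contribute 5.
Tm = 4·5 + 2·9 = 20 + 18 = 38°C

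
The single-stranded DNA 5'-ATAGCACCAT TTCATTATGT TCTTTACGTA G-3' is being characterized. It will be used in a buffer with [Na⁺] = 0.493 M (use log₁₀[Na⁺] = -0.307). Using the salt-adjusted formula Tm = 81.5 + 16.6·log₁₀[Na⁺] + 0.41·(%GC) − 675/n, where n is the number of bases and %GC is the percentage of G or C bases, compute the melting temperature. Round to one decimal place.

67.9°C

Length n = 31. Base counts: C=6, G=4, A=8, T=13
G+C = 10, so %GC = 10/31 × 100 = 32.258%
Salt term: 16.6 × (-0.307) = -5.096
GC term: 0.41 × 32.258 = 13.226; length term: −675/31 = −21.774
Tm = 81.5 + (-5.096) + 13.226 − 21.774 = 67.856 → 67.9°C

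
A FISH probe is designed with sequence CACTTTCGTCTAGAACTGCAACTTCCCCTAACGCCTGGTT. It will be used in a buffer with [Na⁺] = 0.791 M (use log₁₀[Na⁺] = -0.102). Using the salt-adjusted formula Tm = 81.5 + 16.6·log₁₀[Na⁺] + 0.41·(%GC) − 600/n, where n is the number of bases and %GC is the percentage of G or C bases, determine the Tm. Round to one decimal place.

Length n = 40. Counting bases: A=8, T=12, G=6, C=14
G+C = 20, so %GC = 20/40 × 100 = 50%
Salt term: 16.6 × (-0.102) = -1.693
GC term: 0.41 × 50 = 20.5; length term: −600/40 = −15
Tm = 81.5 + (-1.693) + 20.5 − 15 = 85.307 → 85.3°C

85.3°C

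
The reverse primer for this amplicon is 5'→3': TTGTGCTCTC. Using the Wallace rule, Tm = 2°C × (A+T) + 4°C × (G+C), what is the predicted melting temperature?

Counting bases: C=3, T=5, G=2, A=0
AT pairs contribute 5, GC pairs contribute 5.
Tm = 2(5) + 4(5) = 10 + 20 = 30°C

30°C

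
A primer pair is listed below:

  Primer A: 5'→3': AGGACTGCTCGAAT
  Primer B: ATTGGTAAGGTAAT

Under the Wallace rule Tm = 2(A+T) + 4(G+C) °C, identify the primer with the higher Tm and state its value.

Primer A: A+T=7, G+C=7 → Tm = 2(7)+4(7) = 42°C
Primer B: A+T=10, G+C=4 → Tm = 2(10)+4(4) = 36°C
42°C vs 36°C → primer A is higher.

Primer A, 42°C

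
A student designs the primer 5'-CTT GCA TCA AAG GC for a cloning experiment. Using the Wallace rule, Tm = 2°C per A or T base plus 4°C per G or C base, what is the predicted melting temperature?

Counting bases: C=4, G=3, T=3, A=4
A+T = 7, G+C = 7
Tm = 2×7 + 4×7 = 42°C

42°C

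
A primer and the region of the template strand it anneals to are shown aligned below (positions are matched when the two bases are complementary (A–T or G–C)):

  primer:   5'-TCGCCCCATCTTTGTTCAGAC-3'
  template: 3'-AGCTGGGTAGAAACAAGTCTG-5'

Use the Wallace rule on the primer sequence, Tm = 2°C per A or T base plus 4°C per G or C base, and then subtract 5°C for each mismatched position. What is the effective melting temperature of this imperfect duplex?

Primer base counts: A=3, T=7, G=3, C=8 → A+T=10, G+C=11
Perfect-match Tm = 2(10) + 4(11) = 20 + 44 = 64°C
Mismatches (positions where the bases are not complementary): 1 (at position 4)
Effective Tm = 64 − 1×5 = 64 − 5 = 59°C

59°C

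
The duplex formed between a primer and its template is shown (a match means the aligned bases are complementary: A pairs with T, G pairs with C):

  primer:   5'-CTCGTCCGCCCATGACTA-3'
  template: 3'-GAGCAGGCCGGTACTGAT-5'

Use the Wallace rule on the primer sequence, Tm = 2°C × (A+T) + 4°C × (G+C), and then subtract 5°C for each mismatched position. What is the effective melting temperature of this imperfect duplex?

Primer base counts: A=3, T=4, G=3, C=8 → A+T=7, G+C=11
Perfect-match Tm = 2(7) + 4(11) = 14 + 44 = 58°C
Mismatches (positions where the bases are not complementary): 1 (at position 9)
Effective Tm = 58 − 1×5 = 58 − 5 = 53°C

53°C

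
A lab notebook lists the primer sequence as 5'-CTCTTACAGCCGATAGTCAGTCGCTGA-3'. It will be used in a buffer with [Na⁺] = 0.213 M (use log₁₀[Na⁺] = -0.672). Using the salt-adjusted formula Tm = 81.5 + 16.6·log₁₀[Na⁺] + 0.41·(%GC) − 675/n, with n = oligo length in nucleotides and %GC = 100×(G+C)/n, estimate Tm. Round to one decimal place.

66.6°C

Length n = 27. A=6, G=6, T=7, C=8
G+C = 14, so %GC = 14/27 × 100 = 51.852%
Salt term: 16.6 × (-0.672) = -11.155
GC term: 0.41 × 51.852 = 21.259; length term: −675/27 = −25
Tm = 81.5 + (-11.155) + 21.259 − 25 = 66.604 → 66.6°C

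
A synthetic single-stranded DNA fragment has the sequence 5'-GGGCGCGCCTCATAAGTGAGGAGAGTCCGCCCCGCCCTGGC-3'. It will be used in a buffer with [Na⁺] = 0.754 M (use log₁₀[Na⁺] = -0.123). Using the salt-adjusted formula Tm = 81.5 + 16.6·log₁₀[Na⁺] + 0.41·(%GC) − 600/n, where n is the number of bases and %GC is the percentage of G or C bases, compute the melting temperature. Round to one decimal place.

94.8°C

Length n = 41. Counting bases: T=5, G=15, C=15, A=6
G+C = 30, so %GC = 30/41 × 100 = 73.171%
Salt term: 16.6 × (-0.123) = -2.042
GC term: 0.41 × 73.171 = 30; length term: −600/41 = −14.634
Tm = 81.5 + (-2.042) + 30 − 14.634 = 94.824 → 94.8°C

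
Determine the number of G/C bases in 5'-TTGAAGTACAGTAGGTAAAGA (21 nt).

7

Scanning the sequence gives C=1, T=5, G=6, A=9.
Total G or C: 6 + 1 = 7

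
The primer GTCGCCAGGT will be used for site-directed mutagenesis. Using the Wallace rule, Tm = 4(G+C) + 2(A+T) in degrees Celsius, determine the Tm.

34°C

Counting bases: G=4, C=3, T=2, A=1
So N_AT = 3 and N_GC = 7.
Tm = 2(3) + 4(7) = 6 + 28 = 34°C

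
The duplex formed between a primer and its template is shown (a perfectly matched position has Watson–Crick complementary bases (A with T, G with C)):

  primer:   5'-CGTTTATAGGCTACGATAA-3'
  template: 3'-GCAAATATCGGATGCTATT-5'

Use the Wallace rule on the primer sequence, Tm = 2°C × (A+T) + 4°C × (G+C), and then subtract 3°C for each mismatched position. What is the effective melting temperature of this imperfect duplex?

Primer base counts: A=6, T=6, G=4, C=3 → A+T=12, G+C=7
Perfect-match Tm = 2(12) + 4(7) = 24 + 28 = 52°C
Mismatches (positions where the bases are not complementary): 1 (at position 10)
Effective Tm = 52 − 1×3 = 52 − 3 = 49°C

49°C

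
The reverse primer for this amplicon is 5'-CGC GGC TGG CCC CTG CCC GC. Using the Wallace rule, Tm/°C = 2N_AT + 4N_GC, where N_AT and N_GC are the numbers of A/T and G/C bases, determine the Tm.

Counting bases: A=0, G=7, C=11, T=2
A+T = 2, G+C = 18
Tm = 2×2 + 4×18 = 76°C

76°C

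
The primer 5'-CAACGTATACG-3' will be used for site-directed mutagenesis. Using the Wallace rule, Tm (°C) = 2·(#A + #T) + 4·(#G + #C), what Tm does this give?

32°C

Counting bases: T=2, C=3, A=4, G=2
AT pairs contribute 6, GC pairs contribute 5.
Tm = 2×6 + 4×5 = 32°C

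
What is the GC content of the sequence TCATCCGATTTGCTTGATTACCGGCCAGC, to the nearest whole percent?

A=5, G=6, T=9, C=9
G+C = 6 + 9 = 15 out of 29 bases
%GC = 15/29 × 100 = 51.72% ≈ 52%

52%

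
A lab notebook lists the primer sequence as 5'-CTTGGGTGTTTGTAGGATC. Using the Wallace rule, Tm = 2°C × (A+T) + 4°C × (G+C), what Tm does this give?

Counting bases: C=2, T=8, A=2, G=7
A+T = 10, G+C = 9
Tm = 4·9 + 2·10 = 36 + 20 = 56°C

56°C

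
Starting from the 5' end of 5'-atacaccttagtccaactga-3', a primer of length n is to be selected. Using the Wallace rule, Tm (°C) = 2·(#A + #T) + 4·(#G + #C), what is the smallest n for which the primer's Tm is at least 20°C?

n = 7

First 6 bases: ATACAC → Tm = 16°C (< 20°C)
First 7 bases: ATACACC → Tm = 20°C (≥ 20°C)
Since every base adds ≥2°C, Tm only increases with n, so the threshold is first crossed at n = 7.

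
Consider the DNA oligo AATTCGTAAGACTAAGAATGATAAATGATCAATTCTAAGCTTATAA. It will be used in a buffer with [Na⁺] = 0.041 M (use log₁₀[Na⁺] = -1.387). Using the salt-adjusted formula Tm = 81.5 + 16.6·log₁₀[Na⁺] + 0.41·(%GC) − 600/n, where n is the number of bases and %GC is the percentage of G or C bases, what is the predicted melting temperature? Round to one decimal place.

Length n = 46. Base counts: G=6, C=5, T=14, A=21
G+C = 11, so %GC = 11/46 × 100 = 23.913%
Salt term: 16.6 × (-1.387) = -23.024
GC term: 0.41 × 23.913 = 9.804; length term: −600/46 = −13.043
Tm = 81.5 + (-23.024) + 9.804 − 13.043 = 55.237 → 55.2°C

55.2°C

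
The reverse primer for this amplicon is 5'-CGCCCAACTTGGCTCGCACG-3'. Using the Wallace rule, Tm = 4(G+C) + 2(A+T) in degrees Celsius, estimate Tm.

Base counts: T=3, C=9, A=3, G=5
So N_AT = 6 and N_GC = 14.
Tm = 4·14 + 2·6 = 56 + 12 = 68°C

68°C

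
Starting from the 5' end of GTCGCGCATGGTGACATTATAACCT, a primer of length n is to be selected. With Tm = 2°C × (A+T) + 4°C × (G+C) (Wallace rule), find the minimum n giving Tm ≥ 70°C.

n = 24

First 23 bases: GTCGCGCATGGTGACATTATAAC → Tm = 68°C (< 70°C)
First 24 bases: GTCGCGCATGGTGACATTATAACC → Tm = 72°C (≥ 70°C)
Since every base adds ≥2°C, Tm only increases with n, so the threshold is first crossed at n = 24.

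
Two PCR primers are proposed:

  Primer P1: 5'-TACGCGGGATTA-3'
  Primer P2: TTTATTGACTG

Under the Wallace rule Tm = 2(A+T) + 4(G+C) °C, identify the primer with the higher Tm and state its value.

Primer P1, 36°C

Primer P1: A+T=6, G+C=6 → Tm = 2(6)+4(6) = 36°C
Primer P2: A+T=8, G+C=3 → Tm = 2(8)+4(3) = 28°C
36°C vs 28°C → primer P1 is higher.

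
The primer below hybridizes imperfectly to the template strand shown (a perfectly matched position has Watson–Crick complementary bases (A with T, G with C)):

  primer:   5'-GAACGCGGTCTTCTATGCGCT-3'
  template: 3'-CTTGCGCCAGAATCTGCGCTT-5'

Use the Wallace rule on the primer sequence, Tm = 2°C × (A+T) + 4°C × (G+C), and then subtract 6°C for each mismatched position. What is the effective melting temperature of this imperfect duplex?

36°C

Primer base counts: A=3, T=6, G=6, C=6 → A+T=9, G+C=12
Perfect-match Tm = 2(9) + 4(12) = 18 + 48 = 66°C
Mismatches (positions where the bases are not complementary): 5 (at positions 13, 14, 16, 20, 21)
Effective Tm = 66 − 5×6 = 66 − 30 = 36°C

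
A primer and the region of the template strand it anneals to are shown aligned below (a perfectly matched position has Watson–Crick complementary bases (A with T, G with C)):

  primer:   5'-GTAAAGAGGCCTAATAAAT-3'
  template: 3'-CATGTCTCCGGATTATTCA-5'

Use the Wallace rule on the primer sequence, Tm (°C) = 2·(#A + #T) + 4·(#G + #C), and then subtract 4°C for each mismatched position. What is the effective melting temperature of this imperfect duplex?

Primer base counts: A=9, T=4, G=4, C=2 → A+T=13, G+C=6
Perfect-match Tm = 2(13) + 4(6) = 26 + 24 = 50°C
Mismatches (positions where the bases are not complementary): 2 (at positions 4, 18)
Effective Tm = 50 − 2×4 = 50 − 8 = 42°C

42°C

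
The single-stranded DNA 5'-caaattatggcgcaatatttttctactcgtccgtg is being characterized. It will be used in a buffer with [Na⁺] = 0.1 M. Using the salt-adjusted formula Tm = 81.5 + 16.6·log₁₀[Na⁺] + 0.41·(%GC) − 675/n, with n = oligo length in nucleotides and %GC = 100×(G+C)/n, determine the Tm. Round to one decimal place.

Length n = 35. Counting bases: C=8, A=8, G=6, T=13
G+C = 14, so %GC = 14/35 × 100 = 40%
Salt term: 16.6 × (-1) = -16.6
GC term: 0.41 × 40 = 16.4; length term: −675/35 = −19.286
Tm = 81.5 + (-16.6) + 16.4 − 19.286 = 62.014 → 62.0°C

62.0°C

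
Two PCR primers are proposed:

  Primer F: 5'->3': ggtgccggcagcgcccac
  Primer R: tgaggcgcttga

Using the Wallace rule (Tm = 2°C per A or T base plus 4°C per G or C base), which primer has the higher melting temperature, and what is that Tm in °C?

Primer F: A+T=3, G+C=15 → Tm = 2(3)+4(15) = 66°C
Primer R: A+T=5, G+C=7 → Tm = 2(5)+4(7) = 38°C
66°C vs 38°C → primer F is higher.

Primer F, 66°C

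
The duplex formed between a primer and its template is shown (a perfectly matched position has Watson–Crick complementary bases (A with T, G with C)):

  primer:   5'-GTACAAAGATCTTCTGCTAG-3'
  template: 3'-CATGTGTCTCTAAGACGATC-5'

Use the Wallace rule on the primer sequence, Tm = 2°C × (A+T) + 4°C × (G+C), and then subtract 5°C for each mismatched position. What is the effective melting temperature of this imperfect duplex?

41°C

Primer base counts: A=6, T=6, G=4, C=4 → A+T=12, G+C=8
Perfect-match Tm = 2(12) + 4(8) = 24 + 32 = 56°C
Mismatches (positions where the bases are not complementary): 3 (at positions 6, 10, 11)
Effective Tm = 56 − 3×5 = 56 − 15 = 41°C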